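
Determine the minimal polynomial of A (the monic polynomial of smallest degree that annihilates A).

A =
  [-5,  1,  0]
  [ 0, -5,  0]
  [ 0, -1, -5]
x^2 + 10*x + 25

The characteristic polynomial is χ_A(x) = (x + 5)^3, so the eigenvalues are known. The minimal polynomial is
  m_A(x) = Π_λ (x − λ)^{k_λ}
where k_λ is the size of the *largest* Jordan block for λ (equivalently, the smallest k with (A − λI)^k v = 0 for every generalised eigenvector v of λ).

  λ = -5: largest Jordan block has size 2, contributing (x + 5)^2

So m_A(x) = (x + 5)^2 = x^2 + 10*x + 25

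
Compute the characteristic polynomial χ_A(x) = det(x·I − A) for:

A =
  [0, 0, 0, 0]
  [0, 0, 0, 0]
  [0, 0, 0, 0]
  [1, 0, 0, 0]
x^4

Expanding det(x·I − A) (e.g. by cofactor expansion or by noting that A is similar to its Jordan form J, which has the same characteristic polynomial as A) gives
  χ_A(x) = x^4
which factors as x^4. The eigenvalues (with algebraic multiplicities) are λ = 0 with multiplicity 4.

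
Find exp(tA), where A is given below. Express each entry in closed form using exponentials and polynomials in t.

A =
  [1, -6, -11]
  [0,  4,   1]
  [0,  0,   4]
e^{tA} =
  [exp(t), -2*exp(4*t) + 2*exp(t), -2*t*exp(4*t) - 3*exp(4*t) + 3*exp(t)]
  [0, exp(4*t), t*exp(4*t)]
  [0, 0, exp(4*t)]

Strategy: write A = P · J · P⁻¹ where J is a Jordan canonical form, so e^{tA} = P · e^{tJ} · P⁻¹, and e^{tJ} can be computed block-by-block.

A has Jordan form
J =
  [1, 0, 0]
  [0, 4, 1]
  [0, 0, 4]
(up to reordering of blocks).

Per-block formulas:
  For a 1×1 block at λ = 1: exp(t · [1]) = [e^(1t)].
  For a 2×2 Jordan block J_2(4): exp(t · J_2(4)) = e^(4t)·(I + t·N), where N is the 2×2 nilpotent shift.

After assembling e^{tJ} and conjugating by P, we get:

e^{tA} =
  [exp(t), -2*exp(4*t) + 2*exp(t), -2*t*exp(4*t) - 3*exp(4*t) + 3*exp(t)]
  [0, exp(4*t), t*exp(4*t)]
  [0, 0, exp(4*t)]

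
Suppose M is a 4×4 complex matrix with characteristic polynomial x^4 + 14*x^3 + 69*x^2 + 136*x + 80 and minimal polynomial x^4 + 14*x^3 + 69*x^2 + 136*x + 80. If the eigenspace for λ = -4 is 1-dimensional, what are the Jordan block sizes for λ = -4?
Block sizes for λ = -4: [2]

Step 1 — from the characteristic polynomial, algebraic multiplicity of λ = -4 is 2. From dim ker(M − (-4)·I) = 1, there are exactly 1 Jordan blocks for λ = -4.
Step 2 — from the minimal polynomial, the factor (x + 4)^2 tells us the largest block for λ = -4 has size 2.
Step 3 — with total size 2, 1 blocks, and largest block 2, the block sizes (in nonincreasing order) are [2].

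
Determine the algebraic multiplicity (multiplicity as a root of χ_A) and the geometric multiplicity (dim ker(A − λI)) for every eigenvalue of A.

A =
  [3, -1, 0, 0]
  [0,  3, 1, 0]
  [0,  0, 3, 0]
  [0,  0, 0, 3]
λ = 3: alg = 4, geom = 2

Step 1 — factor the characteristic polynomial to read off the algebraic multiplicities:
  χ_A(x) = (x - 3)^4

Step 2 — compute geometric multiplicities via the rank-nullity identity g(λ) = n − rank(A − λI):
  rank(A − (3)·I) = 2, so dim ker(A − (3)·I) = n − 2 = 2

Summary:
  λ = 3: algebraic multiplicity = 4, geometric multiplicity = 2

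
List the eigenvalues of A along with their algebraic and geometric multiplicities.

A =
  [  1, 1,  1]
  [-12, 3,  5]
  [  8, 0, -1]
λ = 1: alg = 3, geom = 1

Step 1 — factor the characteristic polynomial to read off the algebraic multiplicities:
  χ_A(x) = (x - 1)^3

Step 2 — compute geometric multiplicities via the rank-nullity identity g(λ) = n − rank(A − λI):
  rank(A − (1)·I) = 2, so dim ker(A − (1)·I) = n − 2 = 1

Summary:
  λ = 1: algebraic multiplicity = 3, geometric multiplicity = 1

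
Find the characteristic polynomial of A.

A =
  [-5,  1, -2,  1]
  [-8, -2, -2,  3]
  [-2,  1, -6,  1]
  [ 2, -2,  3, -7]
x^4 + 20*x^3 + 150*x^2 + 500*x + 625

Expanding det(x·I − A) (e.g. by cofactor expansion or by noting that A is similar to its Jordan form J, which has the same characteristic polynomial as A) gives
  χ_A(x) = x^4 + 20*x^3 + 150*x^2 + 500*x + 625
which factors as (x + 5)^4. The eigenvalues (with algebraic multiplicities) are λ = -5 with multiplicity 4.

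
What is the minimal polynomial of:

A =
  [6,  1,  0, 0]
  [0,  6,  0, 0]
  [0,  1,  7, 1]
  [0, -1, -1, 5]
x^2 - 12*x + 36

The characteristic polynomial is χ_A(x) = (x - 6)^4, so the eigenvalues are known. The minimal polynomial is
  m_A(x) = Π_λ (x − λ)^{k_λ}
where k_λ is the size of the *largest* Jordan block for λ (equivalently, the smallest k with (A − λI)^k v = 0 for every generalised eigenvector v of λ).

  λ = 6: largest Jordan block has size 2, contributing (x − 6)^2

So m_A(x) = (x - 6)^2 = x^2 - 12*x + 36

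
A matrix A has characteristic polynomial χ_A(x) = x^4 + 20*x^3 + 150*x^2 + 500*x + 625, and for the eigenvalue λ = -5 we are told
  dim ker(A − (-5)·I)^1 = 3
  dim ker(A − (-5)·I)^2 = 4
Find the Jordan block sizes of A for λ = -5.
Block sizes for λ = -5: [2, 1, 1]

From the dimensions of kernels of powers, the number of Jordan blocks of size at least j is d_j − d_{j−1} where d_j = dim ker(N^j) (with d_0 = 0). Computing the differences gives [3, 1].
The number of blocks of size exactly k is (#blocks of size ≥ k) − (#blocks of size ≥ k + 1), so the partition is: 2 block(s) of size 1, 1 block(s) of size 2.
In nonincreasing order the block sizes are [2, 1, 1].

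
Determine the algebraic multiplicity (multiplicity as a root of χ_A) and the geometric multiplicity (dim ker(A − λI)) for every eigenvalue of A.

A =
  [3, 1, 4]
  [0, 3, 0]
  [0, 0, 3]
λ = 3: alg = 3, geom = 2

Step 1 — factor the characteristic polynomial to read off the algebraic multiplicities:
  χ_A(x) = (x - 3)^3

Step 2 — compute geometric multiplicities via the rank-nullity identity g(λ) = n − rank(A − λI):
  rank(A − (3)·I) = 1, so dim ker(A − (3)·I) = n − 1 = 2

Summary:
  λ = 3: algebraic multiplicity = 3, geometric multiplicity = 2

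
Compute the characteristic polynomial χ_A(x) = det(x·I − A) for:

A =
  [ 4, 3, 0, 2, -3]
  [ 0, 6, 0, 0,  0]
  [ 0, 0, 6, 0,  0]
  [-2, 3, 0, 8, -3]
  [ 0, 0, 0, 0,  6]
x^5 - 30*x^4 + 360*x^3 - 2160*x^2 + 6480*x - 7776

Expanding det(x·I − A) (e.g. by cofactor expansion or by noting that A is similar to its Jordan form J, which has the same characteristic polynomial as A) gives
  χ_A(x) = x^5 - 30*x^4 + 360*x^3 - 2160*x^2 + 6480*x - 7776
which factors as (x - 6)^5. The eigenvalues (with algebraic multiplicities) are λ = 6 with multiplicity 5.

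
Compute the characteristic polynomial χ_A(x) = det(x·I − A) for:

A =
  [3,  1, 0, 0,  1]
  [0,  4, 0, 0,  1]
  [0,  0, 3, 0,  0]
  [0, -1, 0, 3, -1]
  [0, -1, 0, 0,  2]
x^5 - 15*x^4 + 90*x^3 - 270*x^2 + 405*x - 243

Expanding det(x·I − A) (e.g. by cofactor expansion or by noting that A is similar to its Jordan form J, which has the same characteristic polynomial as A) gives
  χ_A(x) = x^5 - 15*x^4 + 90*x^3 - 270*x^2 + 405*x - 243
which factors as (x - 3)^5. The eigenvalues (with algebraic multiplicities) are λ = 3 with multiplicity 5.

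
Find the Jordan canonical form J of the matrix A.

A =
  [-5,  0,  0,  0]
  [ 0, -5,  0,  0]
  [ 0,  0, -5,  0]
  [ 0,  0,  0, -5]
J_1(-5) ⊕ J_1(-5) ⊕ J_1(-5) ⊕ J_1(-5)

The characteristic polynomial is
  det(x·I − A) = x^4 + 20*x^3 + 150*x^2 + 500*x + 625 = (x + 5)^4

Eigenvalues and multiplicities (the geometric multiplicity of λ is n − rank(A − λI), which equals the number of Jordan blocks for λ):
  λ = -5: algebraic multiplicity = 4, geometric multiplicity = 4

Determining the block sizes for each eigenvalue:
  λ = -5: gm = am = 4, so every block has size 1 → block sizes [1, 1, 1, 1]

Assembling the blocks gives a Jordan form
J =
  [-5,  0,  0,  0]
  [ 0, -5,  0,  0]
  [ 0,  0, -5,  0]
  [ 0,  0,  0, -5]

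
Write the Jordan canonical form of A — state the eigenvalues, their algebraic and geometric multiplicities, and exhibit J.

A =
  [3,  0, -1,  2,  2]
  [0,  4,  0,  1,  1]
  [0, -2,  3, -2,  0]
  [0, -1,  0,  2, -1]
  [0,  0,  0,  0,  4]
J_2(3) ⊕ J_2(3) ⊕ J_1(4)

The characteristic polynomial is
  det(x·I − A) = x^5 - 16*x^4 + 102*x^3 - 324*x^2 + 513*x - 324 = (x - 4)*(x - 3)^4

Eigenvalues and multiplicities (the geometric multiplicity of λ is n − rank(A − λI), which equals the number of Jordan blocks for λ):
  λ = 3: algebraic multiplicity = 4, geometric multiplicity = 2
  λ = 4: algebraic multiplicity = 1, geometric multiplicity = 1

Determining the block sizes for each eigenvalue:
  λ = 3: with am = 4 and gm = 2, the partition is not yet determined (e.g. several partitions of 4 into 2 parts exist). Let N = A − (3)·I. Computing rank(N^1) = 3, rank(N^2) = 1; the number of blocks of size ≥ j is rank(N^{j−1}) − rank(N^j), giving [2, 2]. So we have 2 block(s) of size 2 → block sizes [2, 2]
  λ = 4: one block (gm = 1), so the single block has size am = 1 → block sizes [1]

Assembling the blocks gives a Jordan form
J =
  [3, 1, 0, 0, 0]
  [0, 3, 0, 0, 0]
  [0, 0, 3, 1, 0]
  [0, 0, 0, 3, 0]
  [0, 0, 0, 0, 4]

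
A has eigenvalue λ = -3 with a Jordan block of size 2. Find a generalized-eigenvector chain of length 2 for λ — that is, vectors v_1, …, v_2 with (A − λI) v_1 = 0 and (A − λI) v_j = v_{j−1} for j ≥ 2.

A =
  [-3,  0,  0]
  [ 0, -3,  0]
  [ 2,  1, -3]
A Jordan chain for λ = -3 of length 2:
v_1 = (0, 0, 2)ᵀ
v_2 = (1, 0, 0)ᵀ

Let N = A − (-3)·I. We want v_2 with N^2 v_2 = 0 but N^1 v_2 ≠ 0; then v_{j-1} := N · v_j for j = 2, …, 2.

Pick v_2 = (1, 0, 0)ᵀ.
Then v_1 = N · v_2 = (0, 0, 2)ᵀ.

Sanity check: (A − (-3)·I) v_1 = (0, 0, 0)ᵀ = 0. ✓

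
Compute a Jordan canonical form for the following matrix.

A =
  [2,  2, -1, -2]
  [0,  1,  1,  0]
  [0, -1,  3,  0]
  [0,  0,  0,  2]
J_3(2) ⊕ J_1(2)

The characteristic polynomial is
  det(x·I − A) = x^4 - 8*x^3 + 24*x^2 - 32*x + 16 = (x - 2)^4

Eigenvalues and multiplicities (the geometric multiplicity of λ is n − rank(A − λI), which equals the number of Jordan blocks for λ):
  λ = 2: algebraic multiplicity = 4, geometric multiplicity = 2

Determining the block sizes for each eigenvalue:
  λ = 2: with am = 4 and gm = 2, the partition is not yet determined (e.g. several partitions of 4 into 2 parts exist). Let N = A − (2)·I. Computing rank(N^1) = 2, rank(N^2) = 1, rank(N^3) = 0; the number of blocks of size ≥ j is rank(N^{j−1}) − rank(N^j), giving [2, 1, 1]. So we have 1 block(s) of size 3, 1 block(s) of size 1 → block sizes [3, 1]

Assembling the blocks gives a Jordan form
J =
  [2, 1, 0, 0]
  [0, 2, 1, 0]
  [0, 0, 2, 0]
  [0, 0, 0, 2]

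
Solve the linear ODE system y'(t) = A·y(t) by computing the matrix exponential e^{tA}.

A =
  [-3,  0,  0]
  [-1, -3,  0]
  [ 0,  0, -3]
e^{tA} =
  [exp(-3*t), 0, 0]
  [-t*exp(-3*t), exp(-3*t), 0]
  [0, 0, exp(-3*t)]

Strategy: write A = P · J · P⁻¹ where J is a Jordan canonical form, so e^{tA} = P · e^{tJ} · P⁻¹, and e^{tJ} can be computed block-by-block.

A has Jordan form
J =
  [-3,  1,  0]
  [ 0, -3,  0]
  [ 0,  0, -3]
(up to reordering of blocks).

Per-block formulas:
  For a 2×2 Jordan block J_2(-3): exp(t · J_2(-3)) = e^(-3t)·(I + t·N), where N is the 2×2 nilpotent shift.
  For a 1×1 block at λ = -3: exp(t · [-3]) = [e^(-3t)].

After assembling e^{tJ} and conjugating by P, we get:

e^{tA} =
  [exp(-3*t), 0, 0]
  [-t*exp(-3*t), exp(-3*t), 0]
  [0, 0, exp(-3*t)]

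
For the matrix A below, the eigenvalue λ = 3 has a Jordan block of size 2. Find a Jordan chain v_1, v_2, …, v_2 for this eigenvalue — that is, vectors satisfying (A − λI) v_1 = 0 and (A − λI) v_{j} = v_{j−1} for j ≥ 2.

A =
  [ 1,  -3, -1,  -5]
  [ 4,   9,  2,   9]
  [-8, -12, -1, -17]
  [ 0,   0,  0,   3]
A Jordan chain for λ = 3 of length 2:
v_1 = (-2, 4, -8, 0)ᵀ
v_2 = (1, 0, 0, 0)ᵀ

Let N = A − (3)·I. We want v_2 with N^2 v_2 = 0 but N^1 v_2 ≠ 0; then v_{j-1} := N · v_j for j = 2, …, 2.

Pick v_2 = (1, 0, 0, 0)ᵀ.
Then v_1 = N · v_2 = (-2, 4, -8, 0)ᵀ.

Sanity check: (A − (3)·I) v_1 = (0, 0, 0, 0)ᵀ = 0. ✓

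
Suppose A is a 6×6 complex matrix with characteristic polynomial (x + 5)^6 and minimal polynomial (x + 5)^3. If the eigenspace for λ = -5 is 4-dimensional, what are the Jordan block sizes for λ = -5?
Block sizes for λ = -5: [3, 1, 1, 1]

Step 1 — from the characteristic polynomial, algebraic multiplicity of λ = -5 is 6. From dim ker(A − (-5)·I) = 4, there are exactly 4 Jordan blocks for λ = -5.
Step 2 — from the minimal polynomial, the factor (x + 5)^3 tells us the largest block for λ = -5 has size 3.
Step 3 — with total size 6, 4 blocks, and largest block 3, the block sizes (in nonincreasing order) are [3, 1, 1, 1].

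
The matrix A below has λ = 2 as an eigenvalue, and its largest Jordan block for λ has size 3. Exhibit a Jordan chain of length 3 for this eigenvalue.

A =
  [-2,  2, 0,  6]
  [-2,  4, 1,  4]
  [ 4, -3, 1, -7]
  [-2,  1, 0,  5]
A Jordan chain for λ = 2 of length 3:
v_1 = (2, 1, -2, 1)ᵀ
v_2 = (2, 2, -3, 1)ᵀ
v_3 = (0, 1, 0, 0)ᵀ

Let N = A − (2)·I. We want v_3 with N^3 v_3 = 0 but N^2 v_3 ≠ 0; then v_{j-1} := N · v_j for j = 3, …, 2.

Pick v_3 = (0, 1, 0, 0)ᵀ.
Then v_2 = N · v_3 = (2, 2, -3, 1)ᵀ.
Then v_1 = N · v_2 = (2, 1, -2, 1)ᵀ.

Sanity check: (A − (2)·I) v_1 = (0, 0, 0, 0)ᵀ = 0. ✓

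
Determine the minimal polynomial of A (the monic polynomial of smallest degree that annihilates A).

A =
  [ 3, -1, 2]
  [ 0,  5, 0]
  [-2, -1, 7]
x^2 - 10*x + 25

The characteristic polynomial is χ_A(x) = (x - 5)^3, so the eigenvalues are known. The minimal polynomial is
  m_A(x) = Π_λ (x − λ)^{k_λ}
where k_λ is the size of the *largest* Jordan block for λ (equivalently, the smallest k with (A − λI)^k v = 0 for every generalised eigenvector v of λ).

  λ = 5: largest Jordan block has size 2, contributing (x − 5)^2

So m_A(x) = (x - 5)^2 = x^2 - 10*x + 25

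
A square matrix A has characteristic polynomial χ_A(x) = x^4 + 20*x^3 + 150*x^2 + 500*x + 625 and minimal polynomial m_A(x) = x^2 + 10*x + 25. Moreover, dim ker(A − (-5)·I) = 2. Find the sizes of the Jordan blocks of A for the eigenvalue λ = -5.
Block sizes for λ = -5: [2, 2]

Step 1 — from the characteristic polynomial, algebraic multiplicity of λ = -5 is 4. From dim ker(A − (-5)·I) = 2, there are exactly 2 Jordan blocks for λ = -5.
Step 2 — from the minimal polynomial, the factor (x + 5)^2 tells us the largest block for λ = -5 has size 2.
Step 3 — with total size 4, 2 blocks, and largest block 2, the block sizes (in nonincreasing order) are [2, 2].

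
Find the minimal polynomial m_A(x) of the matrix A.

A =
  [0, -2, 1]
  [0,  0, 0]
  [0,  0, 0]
x^2

The characteristic polynomial is χ_A(x) = x^3, so the eigenvalues are known. The minimal polynomial is
  m_A(x) = Π_λ (x − λ)^{k_λ}
where k_λ is the size of the *largest* Jordan block for λ (equivalently, the smallest k with (A − λI)^k v = 0 for every generalised eigenvector v of λ).

  λ = 0: largest Jordan block has size 2, contributing (x − 0)^2

So m_A(x) = x^2 = x^2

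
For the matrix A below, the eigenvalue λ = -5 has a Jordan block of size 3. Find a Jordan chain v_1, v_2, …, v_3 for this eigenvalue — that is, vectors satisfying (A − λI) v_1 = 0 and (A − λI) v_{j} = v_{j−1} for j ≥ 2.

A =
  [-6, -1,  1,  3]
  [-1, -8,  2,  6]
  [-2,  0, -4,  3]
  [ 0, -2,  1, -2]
A Jordan chain for λ = -5 of length 3:
v_1 = (-2, -2, -4, 0)ᵀ
v_2 = (-1, -3, 0, -2)ᵀ
v_3 = (0, 1, 0, 0)ᵀ

Let N = A − (-5)·I. We want v_3 with N^3 v_3 = 0 but N^2 v_3 ≠ 0; then v_{j-1} := N · v_j for j = 3, …, 2.

Pick v_3 = (0, 1, 0, 0)ᵀ.
Then v_2 = N · v_3 = (-1, -3, 0, -2)ᵀ.
Then v_1 = N · v_2 = (-2, -2, -4, 0)ᵀ.

Sanity check: (A − (-5)·I) v_1 = (0, 0, 0, 0)ᵀ = 0. ✓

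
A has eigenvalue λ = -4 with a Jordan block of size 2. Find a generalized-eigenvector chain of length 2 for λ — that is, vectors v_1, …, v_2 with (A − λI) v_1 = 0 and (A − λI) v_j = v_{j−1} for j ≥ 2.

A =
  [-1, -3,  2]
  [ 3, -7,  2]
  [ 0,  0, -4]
A Jordan chain for λ = -4 of length 2:
v_1 = (3, 3, 0)ᵀ
v_2 = (1, 0, 0)ᵀ

Let N = A − (-4)·I. We want v_2 with N^2 v_2 = 0 but N^1 v_2 ≠ 0; then v_{j-1} := N · v_j for j = 2, …, 2.

Pick v_2 = (1, 0, 0)ᵀ.
Then v_1 = N · v_2 = (3, 3, 0)ᵀ.

Sanity check: (A − (-4)·I) v_1 = (0, 0, 0)ᵀ = 0. ✓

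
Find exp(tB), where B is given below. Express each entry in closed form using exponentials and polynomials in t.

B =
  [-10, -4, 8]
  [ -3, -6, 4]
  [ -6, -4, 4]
e^{tB} =
  [-6*t*exp(-4*t) + exp(-4*t), -4*t*exp(-4*t), 8*t*exp(-4*t)]
  [-3*t*exp(-4*t), -2*t*exp(-4*t) + exp(-4*t), 4*t*exp(-4*t)]
  [-6*t*exp(-4*t), -4*t*exp(-4*t), 8*t*exp(-4*t) + exp(-4*t)]

Strategy: write B = P · J · P⁻¹ where J is a Jordan canonical form, so e^{tB} = P · e^{tJ} · P⁻¹, and e^{tJ} can be computed block-by-block.

B has Jordan form
J =
  [-4,  1,  0]
  [ 0, -4,  0]
  [ 0,  0, -4]
(up to reordering of blocks).

Per-block formulas:
  For a 2×2 Jordan block J_2(-4): exp(t · J_2(-4)) = e^(-4t)·(I + t·N), where N is the 2×2 nilpotent shift.
  For a 1×1 block at λ = -4: exp(t · [-4]) = [e^(-4t)].

After assembling e^{tJ} and conjugating by P, we get:

e^{tB} =
  [-6*t*exp(-4*t) + exp(-4*t), -4*t*exp(-4*t), 8*t*exp(-4*t)]
  [-3*t*exp(-4*t), -2*t*exp(-4*t) + exp(-4*t), 4*t*exp(-4*t)]
  [-6*t*exp(-4*t), -4*t*exp(-4*t), 8*t*exp(-4*t) + exp(-4*t)]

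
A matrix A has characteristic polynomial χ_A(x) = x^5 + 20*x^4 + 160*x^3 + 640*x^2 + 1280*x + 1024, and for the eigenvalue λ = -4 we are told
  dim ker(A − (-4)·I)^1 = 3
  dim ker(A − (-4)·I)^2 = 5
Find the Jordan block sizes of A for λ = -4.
Block sizes for λ = -4: [2, 2, 1]

From the dimensions of kernels of powers, the number of Jordan blocks of size at least j is d_j − d_{j−1} where d_j = dim ker(N^j) (with d_0 = 0). Computing the differences gives [3, 2].
The number of blocks of size exactly k is (#blocks of size ≥ k) − (#blocks of size ≥ k + 1), so the partition is: 1 block(s) of size 1, 2 block(s) of size 2.
In nonincreasing order the block sizes are [2, 2, 1].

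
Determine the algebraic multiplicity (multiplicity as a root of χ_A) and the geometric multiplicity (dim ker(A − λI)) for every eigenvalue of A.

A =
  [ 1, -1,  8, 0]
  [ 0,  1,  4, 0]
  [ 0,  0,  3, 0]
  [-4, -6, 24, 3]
λ = 1: alg = 2, geom = 1; λ = 3: alg = 2, geom = 2

Step 1 — factor the characteristic polynomial to read off the algebraic multiplicities:
  χ_A(x) = (x - 3)^2*(x - 1)^2

Step 2 — compute geometric multiplicities via the rank-nullity identity g(λ) = n − rank(A − λI):
  rank(A − (1)·I) = 3, so dim ker(A − (1)·I) = n − 3 = 1
  rank(A − (3)·I) = 2, so dim ker(A − (3)·I) = n − 2 = 2

Summary:
  λ = 1: algebraic multiplicity = 2, geometric multiplicity = 1
  λ = 3: algebraic multiplicity = 2, geometric multiplicity = 2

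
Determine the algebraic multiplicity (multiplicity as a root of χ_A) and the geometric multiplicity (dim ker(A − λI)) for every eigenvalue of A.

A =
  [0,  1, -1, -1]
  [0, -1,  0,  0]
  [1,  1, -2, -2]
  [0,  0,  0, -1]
λ = -1: alg = 4, geom = 2

Step 1 — factor the characteristic polynomial to read off the algebraic multiplicities:
  χ_A(x) = (x + 1)^4

Step 2 — compute geometric multiplicities via the rank-nullity identity g(λ) = n − rank(A − λI):
  rank(A − (-1)·I) = 2, so dim ker(A − (-1)·I) = n − 2 = 2

Summary:
  λ = -1: algebraic multiplicity = 4, geometric multiplicity = 2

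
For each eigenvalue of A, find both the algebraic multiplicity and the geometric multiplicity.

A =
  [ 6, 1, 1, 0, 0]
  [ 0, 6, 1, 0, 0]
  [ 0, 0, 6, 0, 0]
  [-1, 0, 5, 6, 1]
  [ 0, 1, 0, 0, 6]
λ = 6: alg = 5, geom = 2

Step 1 — factor the characteristic polynomial to read off the algebraic multiplicities:
  χ_A(x) = (x - 6)^5

Step 2 — compute geometric multiplicities via the rank-nullity identity g(λ) = n − rank(A − λI):
  rank(A − (6)·I) = 3, so dim ker(A − (6)·I) = n − 3 = 2

Summary:
  λ = 6: algebraic multiplicity = 5, geometric multiplicity = 2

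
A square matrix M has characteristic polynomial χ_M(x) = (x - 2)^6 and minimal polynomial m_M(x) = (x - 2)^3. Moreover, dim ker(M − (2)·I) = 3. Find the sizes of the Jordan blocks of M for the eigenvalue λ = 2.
Block sizes for λ = 2: [3, 2, 1]

Step 1 — from the characteristic polynomial, algebraic multiplicity of λ = 2 is 6. From dim ker(M − (2)·I) = 3, there are exactly 3 Jordan blocks for λ = 2.
Step 2 — from the minimal polynomial, the factor (x − 2)^3 tells us the largest block for λ = 2 has size 3.
Step 3 — with total size 6, 3 blocks, and largest block 3, the block sizes (in nonincreasing order) are [3, 2, 1].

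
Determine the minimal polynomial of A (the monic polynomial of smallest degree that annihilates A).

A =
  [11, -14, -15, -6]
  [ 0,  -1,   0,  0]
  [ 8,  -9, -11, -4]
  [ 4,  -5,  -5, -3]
x^3 + 3*x^2 + 3*x + 1

The characteristic polynomial is χ_A(x) = (x + 1)^4, so the eigenvalues are known. The minimal polynomial is
  m_A(x) = Π_λ (x − λ)^{k_λ}
where k_λ is the size of the *largest* Jordan block for λ (equivalently, the smallest k with (A − λI)^k v = 0 for every generalised eigenvector v of λ).

  λ = -1: largest Jordan block has size 3, contributing (x + 1)^3

So m_A(x) = (x + 1)^3 = x^3 + 3*x^2 + 3*x + 1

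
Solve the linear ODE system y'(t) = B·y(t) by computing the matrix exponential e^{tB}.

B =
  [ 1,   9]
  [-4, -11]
e^{tB} =
  [6*t*exp(-5*t) + exp(-5*t), 9*t*exp(-5*t)]
  [-4*t*exp(-5*t), -6*t*exp(-5*t) + exp(-5*t)]

Strategy: write B = P · J · P⁻¹ where J is a Jordan canonical form, so e^{tB} = P · e^{tJ} · P⁻¹, and e^{tJ} can be computed block-by-block.

B has Jordan form
J =
  [-5,  1]
  [ 0, -5]
(up to reordering of blocks).

Per-block formulas:
  For a 2×2 Jordan block J_2(-5): exp(t · J_2(-5)) = e^(-5t)·(I + t·N), where N is the 2×2 nilpotent shift.

After assembling e^{tJ} and conjugating by P, we get:

e^{tB} =
  [6*t*exp(-5*t) + exp(-5*t), 9*t*exp(-5*t)]
  [-4*t*exp(-5*t), -6*t*exp(-5*t) + exp(-5*t)]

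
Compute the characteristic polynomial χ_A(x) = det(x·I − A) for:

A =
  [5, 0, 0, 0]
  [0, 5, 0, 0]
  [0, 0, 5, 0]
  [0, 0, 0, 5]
x^4 - 20*x^3 + 150*x^2 - 500*x + 625

Expanding det(x·I − A) (e.g. by cofactor expansion or by noting that A is similar to its Jordan form J, which has the same characteristic polynomial as A) gives
  χ_A(x) = x^4 - 20*x^3 + 150*x^2 - 500*x + 625
which factors as (x - 5)^4. The eigenvalues (with algebraic multiplicities) are λ = 5 with multiplicity 4.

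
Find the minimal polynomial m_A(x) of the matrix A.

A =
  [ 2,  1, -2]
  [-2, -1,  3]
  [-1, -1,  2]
x^3 - 3*x^2 + 3*x - 1

The characteristic polynomial is χ_A(x) = (x - 1)^3, so the eigenvalues are known. The minimal polynomial is
  m_A(x) = Π_λ (x − λ)^{k_λ}
where k_λ is the size of the *largest* Jordan block for λ (equivalently, the smallest k with (A − λI)^k v = 0 for every generalised eigenvector v of λ).

  λ = 1: largest Jordan block has size 3, contributing (x − 1)^3

So m_A(x) = (x - 1)^3 = x^3 - 3*x^2 + 3*x - 1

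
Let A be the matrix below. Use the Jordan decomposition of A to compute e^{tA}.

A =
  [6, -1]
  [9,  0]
e^{tA} =
  [3*t*exp(3*t) + exp(3*t), -t*exp(3*t)]
  [9*t*exp(3*t), -3*t*exp(3*t) + exp(3*t)]

Strategy: write A = P · J · P⁻¹ where J is a Jordan canonical form, so e^{tA} = P · e^{tJ} · P⁻¹, and e^{tJ} can be computed block-by-block.

A has Jordan form
J =
  [3, 1]
  [0, 3]
(up to reordering of blocks).

Per-block formulas:
  For a 2×2 Jordan block J_2(3): exp(t · J_2(3)) = e^(3t)·(I + t·N), where N is the 2×2 nilpotent shift.

After assembling e^{tJ} and conjugating by P, we get:

e^{tA} =
  [3*t*exp(3*t) + exp(3*t), -t*exp(3*t)]
  [9*t*exp(3*t), -3*t*exp(3*t) + exp(3*t)]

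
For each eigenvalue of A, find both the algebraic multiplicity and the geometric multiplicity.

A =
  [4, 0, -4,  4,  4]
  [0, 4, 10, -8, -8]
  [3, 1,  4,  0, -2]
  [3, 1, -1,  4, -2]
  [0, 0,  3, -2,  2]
λ = 2: alg = 1, geom = 1; λ = 4: alg = 4, geom = 2

Step 1 — factor the characteristic polynomial to read off the algebraic multiplicities:
  χ_A(x) = (x - 4)^4*(x - 2)

Step 2 — compute geometric multiplicities via the rank-nullity identity g(λ) = n − rank(A − λI):
  rank(A − (2)·I) = 4, so dim ker(A − (2)·I) = n − 4 = 1
  rank(A − (4)·I) = 3, so dim ker(A − (4)·I) = n − 3 = 2

Summary:
  λ = 2: algebraic multiplicity = 1, geometric multiplicity = 1
  λ = 4: algebraic multiplicity = 4, geometric multiplicity = 2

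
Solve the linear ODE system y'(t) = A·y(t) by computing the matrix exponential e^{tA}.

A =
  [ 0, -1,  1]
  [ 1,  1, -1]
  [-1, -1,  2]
e^{tA} =
  [-t^2*exp(t)/2 - t*exp(t) + exp(t), -t*exp(t), t^2*exp(t)/2 + t*exp(t)]
  [t*exp(t), exp(t), -t*exp(t)]
  [-t^2*exp(t)/2 - t*exp(t), -t*exp(t), t^2*exp(t)/2 + t*exp(t) + exp(t)]

Strategy: write A = P · J · P⁻¹ where J is a Jordan canonical form, so e^{tA} = P · e^{tJ} · P⁻¹, and e^{tJ} can be computed block-by-block.

A has Jordan form
J =
  [1, 1, 0]
  [0, 1, 1]
  [0, 0, 1]
(up to reordering of blocks).

Per-block formulas:
  For a 3×3 Jordan block J_3(1): exp(t · J_3(1)) = e^(1t)·(I + t·N + (t^2/2)·N^2), where N is the 3×3 nilpotent shift.

After assembling e^{tJ} and conjugating by P, we get:

e^{tA} =
  [-t^2*exp(t)/2 - t*exp(t) + exp(t), -t*exp(t), t^2*exp(t)/2 + t*exp(t)]
  [t*exp(t), exp(t), -t*exp(t)]
  [-t^2*exp(t)/2 - t*exp(t), -t*exp(t), t^2*exp(t)/2 + t*exp(t) + exp(t)]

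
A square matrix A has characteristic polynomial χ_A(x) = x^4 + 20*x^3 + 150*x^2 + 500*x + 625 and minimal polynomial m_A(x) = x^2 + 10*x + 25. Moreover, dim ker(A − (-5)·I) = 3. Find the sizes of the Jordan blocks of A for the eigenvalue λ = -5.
Block sizes for λ = -5: [2, 1, 1]

Step 1 — from the characteristic polynomial, algebraic multiplicity of λ = -5 is 4. From dim ker(A − (-5)·I) = 3, there are exactly 3 Jordan blocks for λ = -5.
Step 2 — from the minimal polynomial, the factor (x + 5)^2 tells us the largest block for λ = -5 has size 2.
Step 3 — with total size 4, 3 blocks, and largest block 2, the block sizes (in nonincreasing order) are [2, 1, 1].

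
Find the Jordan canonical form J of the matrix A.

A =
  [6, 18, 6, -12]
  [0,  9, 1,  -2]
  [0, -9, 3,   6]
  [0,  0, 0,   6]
J_2(6) ⊕ J_1(6) ⊕ J_1(6)

The characteristic polynomial is
  det(x·I − A) = x^4 - 24*x^3 + 216*x^2 - 864*x + 1296 = (x - 6)^4

Eigenvalues and multiplicities (the geometric multiplicity of λ is n − rank(A − λI), which equals the number of Jordan blocks for λ):
  λ = 6: algebraic multiplicity = 4, geometric multiplicity = 3

Determining the block sizes for each eigenvalue:
  λ = 6: 3 blocks summing to 4 forces exactly one block of size 2 and the rest size 1 → block sizes [2, 1, 1]

Assembling the blocks gives a Jordan form
J =
  [6, 1, 0, 0]
  [0, 6, 0, 0]
  [0, 0, 6, 0]
  [0, 0, 0, 6]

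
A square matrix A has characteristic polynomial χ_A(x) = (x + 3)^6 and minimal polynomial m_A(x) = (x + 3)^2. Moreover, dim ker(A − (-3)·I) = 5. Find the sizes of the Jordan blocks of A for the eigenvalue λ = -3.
Block sizes for λ = -3: [2, 1, 1, 1, 1]

Step 1 — from the characteristic polynomial, algebraic multiplicity of λ = -3 is 6. From dim ker(A − (-3)·I) = 5, there are exactly 5 Jordan blocks for λ = -3.
Step 2 — from the minimal polynomial, the factor (x + 3)^2 tells us the largest block for λ = -3 has size 2.
Step 3 — with total size 6, 5 blocks, and largest block 2, the block sizes (in nonincreasing order) are [2, 1, 1, 1, 1].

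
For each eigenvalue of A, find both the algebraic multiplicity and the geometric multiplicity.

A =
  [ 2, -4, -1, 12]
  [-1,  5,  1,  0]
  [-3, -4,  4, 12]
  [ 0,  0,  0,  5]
λ = 1: alg = 1, geom = 1; λ = 5: alg = 3, geom = 2

Step 1 — factor the characteristic polynomial to read off the algebraic multiplicities:
  χ_A(x) = (x - 5)^3*(x - 1)

Step 2 — compute geometric multiplicities via the rank-nullity identity g(λ) = n − rank(A − λI):
  rank(A − (1)·I) = 3, so dim ker(A − (1)·I) = n − 3 = 1
  rank(A − (5)·I) = 2, so dim ker(A − (5)·I) = n − 2 = 2

Summary:
  λ = 1: algebraic multiplicity = 1, geometric multiplicity = 1
  λ = 5: algebraic multiplicity = 3, geometric multiplicity = 2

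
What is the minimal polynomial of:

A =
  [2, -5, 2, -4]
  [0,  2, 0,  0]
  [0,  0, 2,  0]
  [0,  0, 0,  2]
x^2 - 4*x + 4

The characteristic polynomial is χ_A(x) = (x - 2)^4, so the eigenvalues are known. The minimal polynomial is
  m_A(x) = Π_λ (x − λ)^{k_λ}
where k_λ is the size of the *largest* Jordan block for λ (equivalently, the smallest k with (A − λI)^k v = 0 for every generalised eigenvector v of λ).

  λ = 2: largest Jordan block has size 2, contributing (x − 2)^2

So m_A(x) = (x - 2)^2 = x^2 - 4*x + 4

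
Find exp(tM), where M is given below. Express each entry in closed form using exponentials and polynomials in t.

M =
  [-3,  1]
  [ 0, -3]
e^{tM} =
  [exp(-3*t), t*exp(-3*t)]
  [0, exp(-3*t)]

Strategy: write M = P · J · P⁻¹ where J is a Jordan canonical form, so e^{tM} = P · e^{tJ} · P⁻¹, and e^{tJ} can be computed block-by-block.

M has Jordan form
J =
  [-3,  1]
  [ 0, -3]
(up to reordering of blocks).

Per-block formulas:
  For a 2×2 Jordan block J_2(-3): exp(t · J_2(-3)) = e^(-3t)·(I + t·N), where N is the 2×2 nilpotent shift.

After assembling e^{tJ} and conjugating by P, we get:

e^{tM} =
  [exp(-3*t), t*exp(-3*t)]
  [0, exp(-3*t)]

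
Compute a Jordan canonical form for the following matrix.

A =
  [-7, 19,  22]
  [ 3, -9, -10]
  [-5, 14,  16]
J_3(0)

The characteristic polynomial is
  det(x·I − A) = x^3

Eigenvalues and multiplicities (the geometric multiplicity of λ is n − rank(A − λI), which equals the number of Jordan blocks for λ):
  λ = 0: algebraic multiplicity = 3, geometric multiplicity = 1

Determining the block sizes for each eigenvalue:
  λ = 0: one block (gm = 1), so the single block has size am = 3 → block sizes [3]

Assembling the blocks gives a Jordan form
J =
  [0, 1, 0]
  [0, 0, 1]
  [0, 0, 0]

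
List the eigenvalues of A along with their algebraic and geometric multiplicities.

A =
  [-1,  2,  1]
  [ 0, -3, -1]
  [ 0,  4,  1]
λ = -1: alg = 3, geom = 2

Step 1 — factor the characteristic polynomial to read off the algebraic multiplicities:
  χ_A(x) = (x + 1)^3

Step 2 — compute geometric multiplicities via the rank-nullity identity g(λ) = n − rank(A − λI):
  rank(A − (-1)·I) = 1, so dim ker(A − (-1)·I) = n − 1 = 2

Summary:
  λ = -1: algebraic multiplicity = 3, geometric multiplicity = 2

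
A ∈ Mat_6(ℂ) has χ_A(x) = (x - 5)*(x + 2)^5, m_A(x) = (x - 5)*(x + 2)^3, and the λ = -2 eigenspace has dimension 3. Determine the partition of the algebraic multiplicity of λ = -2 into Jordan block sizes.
Block sizes for λ = -2: [3, 1, 1]

Step 1 — from the characteristic polynomial, algebraic multiplicity of λ = -2 is 5. From dim ker(A − (-2)·I) = 3, there are exactly 3 Jordan blocks for λ = -2.
Step 2 — from the minimal polynomial, the factor (x + 2)^3 tells us the largest block for λ = -2 has size 3.
Step 3 — with total size 5, 3 blocks, and largest block 3, the block sizes (in nonincreasing order) are [3, 1, 1].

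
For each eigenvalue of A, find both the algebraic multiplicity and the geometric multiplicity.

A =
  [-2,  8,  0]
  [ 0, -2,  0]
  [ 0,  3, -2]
λ = -2: alg = 3, geom = 2

Step 1 — factor the characteristic polynomial to read off the algebraic multiplicities:
  χ_A(x) = (x + 2)^3

Step 2 — compute geometric multiplicities via the rank-nullity identity g(λ) = n − rank(A − λI):
  rank(A − (-2)·I) = 1, so dim ker(A − (-2)·I) = n − 1 = 2

Summary:
  λ = -2: algebraic multiplicity = 3, geometric multiplicity = 2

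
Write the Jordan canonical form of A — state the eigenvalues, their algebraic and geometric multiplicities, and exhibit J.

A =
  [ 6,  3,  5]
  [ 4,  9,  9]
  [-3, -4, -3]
J_3(4)

The characteristic polynomial is
  det(x·I − A) = x^3 - 12*x^2 + 48*x - 64 = (x - 4)^3

Eigenvalues and multiplicities (the geometric multiplicity of λ is n − rank(A − λI), which equals the number of Jordan blocks for λ):
  λ = 4: algebraic multiplicity = 3, geometric multiplicity = 1

Determining the block sizes for each eigenvalue:
  λ = 4: one block (gm = 1), so the single block has size am = 3 → block sizes [3]

Assembling the blocks gives a Jordan form
J =
  [4, 1, 0]
  [0, 4, 1]
  [0, 0, 4]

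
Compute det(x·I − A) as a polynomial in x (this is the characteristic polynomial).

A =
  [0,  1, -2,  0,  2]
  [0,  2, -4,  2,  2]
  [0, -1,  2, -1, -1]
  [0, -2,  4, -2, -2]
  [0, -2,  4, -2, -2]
x^5

Expanding det(x·I − A) (e.g. by cofactor expansion or by noting that A is similar to its Jordan form J, which has the same characteristic polynomial as A) gives
  χ_A(x) = x^5
which factors as x^5. The eigenvalues (with algebraic multiplicities) are λ = 0 with multiplicity 5.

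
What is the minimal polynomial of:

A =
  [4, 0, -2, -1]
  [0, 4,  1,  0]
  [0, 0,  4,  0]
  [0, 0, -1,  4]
x^3 - 12*x^2 + 48*x - 64

The characteristic polynomial is χ_A(x) = (x - 4)^4, so the eigenvalues are known. The minimal polynomial is
  m_A(x) = Π_λ (x − λ)^{k_λ}
where k_λ is the size of the *largest* Jordan block for λ (equivalently, the smallest k with (A − λI)^k v = 0 for every generalised eigenvector v of λ).

  λ = 4: largest Jordan block has size 3, contributing (x − 4)^3

So m_A(x) = (x - 4)^3 = x^3 - 12*x^2 + 48*x - 64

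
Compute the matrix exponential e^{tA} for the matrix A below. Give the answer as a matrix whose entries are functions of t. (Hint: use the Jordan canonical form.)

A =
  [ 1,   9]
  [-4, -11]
e^{tA} =
  [6*t*exp(-5*t) + exp(-5*t), 9*t*exp(-5*t)]
  [-4*t*exp(-5*t), -6*t*exp(-5*t) + exp(-5*t)]

Strategy: write A = P · J · P⁻¹ where J is a Jordan canonical form, so e^{tA} = P · e^{tJ} · P⁻¹, and e^{tJ} can be computed block-by-block.

A has Jordan form
J =
  [-5,  1]
  [ 0, -5]
(up to reordering of blocks).

Per-block formulas:
  For a 2×2 Jordan block J_2(-5): exp(t · J_2(-5)) = e^(-5t)·(I + t·N), where N is the 2×2 nilpotent shift.

After assembling e^{tJ} and conjugating by P, we get:

e^{tA} =
  [6*t*exp(-5*t) + exp(-5*t), 9*t*exp(-5*t)]
  [-4*t*exp(-5*t), -6*t*exp(-5*t) + exp(-5*t)]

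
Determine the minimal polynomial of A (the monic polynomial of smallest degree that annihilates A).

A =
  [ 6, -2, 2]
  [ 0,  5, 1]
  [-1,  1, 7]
x^3 - 18*x^2 + 108*x - 216

The characteristic polynomial is χ_A(x) = (x - 6)^3, so the eigenvalues are known. The minimal polynomial is
  m_A(x) = Π_λ (x − λ)^{k_λ}
where k_λ is the size of the *largest* Jordan block for λ (equivalently, the smallest k with (A − λI)^k v = 0 for every generalised eigenvector v of λ).

  λ = 6: largest Jordan block has size 3, contributing (x − 6)^3

So m_A(x) = (x - 6)^3 = x^3 - 18*x^2 + 108*x - 216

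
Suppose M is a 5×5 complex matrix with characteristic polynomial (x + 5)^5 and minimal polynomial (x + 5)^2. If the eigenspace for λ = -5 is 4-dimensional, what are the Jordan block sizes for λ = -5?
Block sizes for λ = -5: [2, 1, 1, 1]

Step 1 — from the characteristic polynomial, algebraic multiplicity of λ = -5 is 5. From dim ker(M − (-5)·I) = 4, there are exactly 4 Jordan blocks for λ = -5.
Step 2 — from the minimal polynomial, the factor (x + 5)^2 tells us the largest block for λ = -5 has size 2.
Step 3 — with total size 5, 4 blocks, and largest block 2, the block sizes (in nonincreasing order) are [2, 1, 1, 1].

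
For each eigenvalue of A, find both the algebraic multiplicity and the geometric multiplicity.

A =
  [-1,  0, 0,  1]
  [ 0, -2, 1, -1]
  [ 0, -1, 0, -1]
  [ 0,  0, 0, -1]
λ = -1: alg = 4, geom = 2

Step 1 — factor the characteristic polynomial to read off the algebraic multiplicities:
  χ_A(x) = (x + 1)^4

Step 2 — compute geometric multiplicities via the rank-nullity identity g(λ) = n − rank(A − λI):
  rank(A − (-1)·I) = 2, so dim ker(A − (-1)·I) = n − 2 = 2

Summary:
  λ = -1: algebraic multiplicity = 4, geometric multiplicity = 2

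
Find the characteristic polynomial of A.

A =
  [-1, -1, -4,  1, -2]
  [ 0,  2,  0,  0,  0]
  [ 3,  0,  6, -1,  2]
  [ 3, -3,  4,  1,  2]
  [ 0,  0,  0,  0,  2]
x^5 - 10*x^4 + 40*x^3 - 80*x^2 + 80*x - 32

Expanding det(x·I − A) (e.g. by cofactor expansion or by noting that A is similar to its Jordan form J, which has the same characteristic polynomial as A) gives
  χ_A(x) = x^5 - 10*x^4 + 40*x^3 - 80*x^2 + 80*x - 32
which factors as (x - 2)^5. The eigenvalues (with algebraic multiplicities) are λ = 2 with multiplicity 5.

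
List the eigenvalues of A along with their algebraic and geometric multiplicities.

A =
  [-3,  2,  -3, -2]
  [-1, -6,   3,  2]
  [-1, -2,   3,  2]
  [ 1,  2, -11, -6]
λ = -4: alg = 2, geom = 2; λ = -2: alg = 2, geom = 1

Step 1 — factor the characteristic polynomial to read off the algebraic multiplicities:
  χ_A(x) = (x + 2)^2*(x + 4)^2

Step 2 — compute geometric multiplicities via the rank-nullity identity g(λ) = n − rank(A − λI):
  rank(A − (-4)·I) = 2, so dim ker(A − (-4)·I) = n − 2 = 2
  rank(A − (-2)·I) = 3, so dim ker(A − (-2)·I) = n − 3 = 1

Summary:
  λ = -4: algebraic multiplicity = 2, geometric multiplicity = 2
  λ = -2: algebraic multiplicity = 2, geometric multiplicity = 1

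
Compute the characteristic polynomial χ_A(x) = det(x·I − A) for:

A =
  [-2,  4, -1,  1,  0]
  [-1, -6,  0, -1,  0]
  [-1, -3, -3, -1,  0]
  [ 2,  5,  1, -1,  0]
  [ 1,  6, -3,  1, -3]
x^5 + 15*x^4 + 90*x^3 + 270*x^2 + 405*x + 243

Expanding det(x·I − A) (e.g. by cofactor expansion or by noting that A is similar to its Jordan form J, which has the same characteristic polynomial as A) gives
  χ_A(x) = x^5 + 15*x^4 + 90*x^3 + 270*x^2 + 405*x + 243
which factors as (x + 3)^5. The eigenvalues (with algebraic multiplicities) are λ = -3 with multiplicity 5.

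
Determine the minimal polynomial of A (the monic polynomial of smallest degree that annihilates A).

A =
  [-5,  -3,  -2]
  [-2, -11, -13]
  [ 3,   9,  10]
x^3 + 6*x^2 + 12*x + 8

The characteristic polynomial is χ_A(x) = (x + 2)^3, so the eigenvalues are known. The minimal polynomial is
  m_A(x) = Π_λ (x − λ)^{k_λ}
where k_λ is the size of the *largest* Jordan block for λ (equivalently, the smallest k with (A − λI)^k v = 0 for every generalised eigenvector v of λ).

  λ = -2: largest Jordan block has size 3, contributing (x + 2)^3

So m_A(x) = (x + 2)^3 = x^3 + 6*x^2 + 12*x + 8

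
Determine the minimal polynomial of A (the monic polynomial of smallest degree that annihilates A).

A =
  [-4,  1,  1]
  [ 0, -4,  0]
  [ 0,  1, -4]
x^3 + 12*x^2 + 48*x + 64

The characteristic polynomial is χ_A(x) = (x + 4)^3, so the eigenvalues are known. The minimal polynomial is
  m_A(x) = Π_λ (x − λ)^{k_λ}
where k_λ is the size of the *largest* Jordan block for λ (equivalently, the smallest k with (A − λI)^k v = 0 for every generalised eigenvector v of λ).

  λ = -4: largest Jordan block has size 3, contributing (x + 4)^3

So m_A(x) = (x + 4)^3 = x^3 + 12*x^2 + 48*x + 64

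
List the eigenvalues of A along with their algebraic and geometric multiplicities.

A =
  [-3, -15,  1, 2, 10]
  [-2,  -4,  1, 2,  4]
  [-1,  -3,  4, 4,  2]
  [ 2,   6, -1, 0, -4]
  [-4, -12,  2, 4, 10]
λ = -1: alg = 1, geom = 1; λ = 2: alg = 4, geom = 3

Step 1 — factor the characteristic polynomial to read off the algebraic multiplicities:
  χ_A(x) = (x - 2)^4*(x + 1)

Step 2 — compute geometric multiplicities via the rank-nullity identity g(λ) = n − rank(A − λI):
  rank(A − (-1)·I) = 4, so dim ker(A − (-1)·I) = n − 4 = 1
  rank(A − (2)·I) = 2, so dim ker(A − (2)·I) = n − 2 = 3

Summary:
  λ = -1: algebraic multiplicity = 1, geometric multiplicity = 1
  λ = 2: algebraic multiplicity = 4, geometric multiplicity = 3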